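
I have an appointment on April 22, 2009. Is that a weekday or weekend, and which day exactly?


Date: 2009-04-22
January 1, 2009 is a Thursday
Day of year: 112
Offset from Jan 1: 111 days
111 mod 7 = 6
Result: Wednesday

Wednesday


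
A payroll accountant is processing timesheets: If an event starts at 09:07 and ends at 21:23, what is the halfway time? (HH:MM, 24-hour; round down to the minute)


Start time: 09:07 = 547 minutes from midnight
End time: 21:23 = 1283 minutes from midnight
Sum: 547 + 1283 = 1830
Midpoint: 1830 / 2 = 915 minutes
Convert: 915 / 60 = 15 hours, 15 minutes
Result: 15:15

15:15


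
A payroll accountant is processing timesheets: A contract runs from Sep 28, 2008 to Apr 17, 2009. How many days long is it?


Start date: 2008-09-28
End date: 2009-04-17
Sep 2008: +3 days
Oct 2008: +31 days
Nov 2008: +30 days
... (5 more months)
Total: 201 days

201


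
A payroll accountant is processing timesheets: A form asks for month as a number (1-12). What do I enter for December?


Calendar month order:
11. November
12. December <--
December is month number 12

12


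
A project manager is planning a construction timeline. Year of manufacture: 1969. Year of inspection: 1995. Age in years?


Birth year: 1969
Current year: 1995
Age = current year - birth year
Age = 1995 - 1969 = 26

26


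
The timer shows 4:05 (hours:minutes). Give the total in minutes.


Hours: 4
Minutes: 5
Convert hours to minutes: 4 x 60 = 240
Add remaining minutes: 240 + 5 = 245

245


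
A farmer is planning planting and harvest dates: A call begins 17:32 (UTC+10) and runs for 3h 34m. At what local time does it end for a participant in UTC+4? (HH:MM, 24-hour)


Start: 17:32 in UTC+10
Step 1 - add duration:
  minutes: 32 + 34 = 66 (carry 1h)
  hours: 17 + 3 + 1 = 21
  end in UTC+10: 21:06
Step 2 - convert UTC+10 -> UTC+4:
  offset difference: 4 - (10) = -6 hours
  21 + (-6) = 15 -> mod 24 = 15
Result: 15:06 in UTC+4

15:06


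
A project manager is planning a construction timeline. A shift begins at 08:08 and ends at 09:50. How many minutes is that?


Start time: 08:08 = 488 minutes from midnight
End time: 09:50 = 590 minutes from midnight
Difference: 590 - 488 = 102 minutes
That is 1 hours and 42 minutes

102


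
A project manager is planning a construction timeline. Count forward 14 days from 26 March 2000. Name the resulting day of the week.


Start: 2000-03-26 (Sunday)
Step 1 - find target date: add 14 days
  2000-03-26 + 14 days = 2000-04-09
Step 2 - day of week:
  14 mod 7 = 0
  Sunday + 0 days -> Sunday
Result: Sunday (2000-04-09)

Sunday


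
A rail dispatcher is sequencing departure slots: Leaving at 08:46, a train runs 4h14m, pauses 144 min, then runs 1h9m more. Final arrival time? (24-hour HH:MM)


Depart: 08:46
Leg 1: +254 min -> 13:00
Layover: +144 min -> 15:24
Leg 2: +69 min -> 16:33
Total travel: 467 minutes = 7h 47m
Arrival: 16:33

16:33


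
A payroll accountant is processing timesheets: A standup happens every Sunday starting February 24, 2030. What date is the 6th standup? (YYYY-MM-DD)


First occurrence: 2030-02-24 (occurrence 1)
Each occurrence is 7 days after the previous.
Occurrence 6 is 5 weeks after the first.
5 weeks = 35 days
2030-02-24 + 35 days = 2030-03-31

2030-03-31


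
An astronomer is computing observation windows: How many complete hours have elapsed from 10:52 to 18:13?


Start: 10:52
End: 18:13
Hour difference: 18 - 10 = 8 hours
Minute difference: 13 - 52 = -39 minutes
Total minutes: 441
Complete hours: 441 / 60 = 7 (remainder 21)

7


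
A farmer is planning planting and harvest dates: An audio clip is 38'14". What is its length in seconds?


Minutes: 38
Seconds: 14
Convert minutes to seconds: 38 x 60 = 2280
Add remaining seconds: 2280 + 14 = 2294

2294


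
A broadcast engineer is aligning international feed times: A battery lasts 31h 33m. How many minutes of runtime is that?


Hours: 31
Extra minutes: 33
Minutes per hour: 60
Hours to minutes: 31 x 60 = 1860
Total: 1860 + 33 = 1893

1893


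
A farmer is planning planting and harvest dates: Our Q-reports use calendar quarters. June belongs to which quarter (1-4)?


Month: June (month 6)
Q1: January-March (months 1-3)
Q2: April-June (months 4-6)
Q3: July-September (months 7-9)
Q4: October-December (months 10-12)
Month 6 falls in Q2

2


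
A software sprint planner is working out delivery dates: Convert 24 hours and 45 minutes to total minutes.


Hours: 24
Minutes: 45
Convert hours to minutes: 24 x 60 = 1440
Add remaining minutes: 1440 + 45 = 1485

1485


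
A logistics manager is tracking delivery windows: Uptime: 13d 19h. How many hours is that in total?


Days: 13
Extra hours: 19
Hours per day: 24
Days to hours: 13 x 24 = 312
Total: 312 + 19 = 331

331


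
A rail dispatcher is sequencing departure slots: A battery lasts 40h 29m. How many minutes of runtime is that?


Hours: 40
Extra minutes: 29
Minutes per hour: 60
Hours to minutes: 40 x 60 = 2400
Total: 2400 + 29 = 2429

2429


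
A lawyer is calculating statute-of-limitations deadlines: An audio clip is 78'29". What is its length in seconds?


Minutes: 78
Seconds: 29
Convert minutes to seconds: 78 x 60 = 4680
Add remaining seconds: 4680 + 29 = 4709

4709


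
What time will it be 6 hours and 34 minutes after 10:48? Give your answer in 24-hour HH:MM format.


Start time: 10:48
Adding: 6 hours 34 minutes
Minutes: 48 + 34 = 82
Minute overflow: 82 >= 60, so carry 1 hour, minutes = 22
Hours: 10 + 6 + 1 = 17
Result: 17:22

17:22


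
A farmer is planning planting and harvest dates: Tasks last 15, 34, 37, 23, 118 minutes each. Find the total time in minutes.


Durations: 15, 34, 37, 23, 118
Running sum: 15
+ 34 = 49
+ 37 = 86
+ 23 = 109
+ 118 = 227
Total duration: 227 minutes
That is 3 hours and 47 minutes

227


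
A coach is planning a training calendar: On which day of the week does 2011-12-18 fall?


Date: 2011-12-18
January 1, 2011 is a Saturday
Day of year: 352
Offset from Jan 1: 351 days
351 mod 7 = 1
Result: Sunday

Sunday


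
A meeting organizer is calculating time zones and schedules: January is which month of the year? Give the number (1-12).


Calendar month order:
1. January <--
2. February
January is month number 1

1


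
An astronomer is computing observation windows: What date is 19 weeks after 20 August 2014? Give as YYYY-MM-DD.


Start: 2014-08-20
Weeks to add: 19
Convert to days: 19 x 7 = 133 days
Add 133 days to 2014-08-20
Result: 2014-12-31

2014-12-31


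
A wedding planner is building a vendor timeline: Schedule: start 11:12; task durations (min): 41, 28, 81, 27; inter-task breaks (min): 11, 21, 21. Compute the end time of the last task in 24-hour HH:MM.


Start: 11:12 = 672 min from midnight
  after task 1 (41 min): 11:53
  after break (11 min): 12:04
  after task 2 (28 min): 12:32
  after break (21 min): 12:53
  after task 3 (81 min): 14:14
  after break (21 min): 14:35
  after task 4 (27 min): 15:02
Total elapsed: 230 minutes
End time: 15:02

15:02


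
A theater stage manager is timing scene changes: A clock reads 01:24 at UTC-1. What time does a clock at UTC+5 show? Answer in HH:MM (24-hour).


Local time: 01:24 at UTC-1 (offset -1h)
Target zone: UTC+5 (offset 5h)
Difference: 5 - (-1) = 6 hours
Calculation: 1 + (6) = 7
Result: 07:24

07:24


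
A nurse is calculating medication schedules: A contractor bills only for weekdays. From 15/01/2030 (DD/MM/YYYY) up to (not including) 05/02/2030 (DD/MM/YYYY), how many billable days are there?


Start: 2030-01-15 (Tuesday)
End (exclusive): 2030-02-05 (Tuesday)
Total calendar days: 21
Full weeks: 21 // 7 = 3 -> 15 weekdays
Remaining 0 days starting on Tuesday:
Total business days: 15 + 0 = 15

15


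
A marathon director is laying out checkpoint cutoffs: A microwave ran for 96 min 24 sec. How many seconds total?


Minutes: 96
Extra seconds: 24
Seconds per minute: 60
Minutes to seconds: 96 x 60 = 5760
Total: 5760 + 24 = 5784

5784


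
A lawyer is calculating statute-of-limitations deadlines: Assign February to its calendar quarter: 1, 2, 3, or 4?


Month: February (month 2)
Q1: January-March (months 1-3)
Q2: April-June (months 4-6)
Q3: July-September (months 7-9)
Q4: October-December (months 10-12)
Month 2 falls in Q1

1


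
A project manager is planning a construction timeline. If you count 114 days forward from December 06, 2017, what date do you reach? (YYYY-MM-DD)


Start: 2017-12-06
Adding 114 days
Days remaining in December: 25
After December: 89 days still to add
January 2018: 31 days, 58 remaining
February 2018: 28 days, 30 remaining
March 2018 has 31 days, need 30
Result: 2018-03-30

2018-03-30


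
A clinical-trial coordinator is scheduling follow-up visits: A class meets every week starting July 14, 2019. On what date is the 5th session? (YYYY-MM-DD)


First occurrence: 2019-07-14 (occurrence 1)
Each occurrence is 7 days after the previous.
Occurrence 5 is 4 weeks after the first.
4 weeks = 28 days
2019-07-14 + 28 days = 2019-08-11

2019-08-11


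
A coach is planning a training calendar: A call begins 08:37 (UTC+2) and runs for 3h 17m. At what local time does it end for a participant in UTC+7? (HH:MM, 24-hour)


Start: 08:37 in UTC+2
Step 1 - add duration:
  minutes: 37 + 17 = 54
  hours: 8 + 3 + 0 = 11
  end in UTC+2: 11:54
Step 2 - convert UTC+2 -> UTC+7:
  offset difference: 7 - (2) = 5 hours
  11 + (5) = 16 -> mod 24 = 16
Result: 16:54 in UTC+7

16:54


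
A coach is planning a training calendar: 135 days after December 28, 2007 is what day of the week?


Start: 2007-12-28 (Friday)
Step 1 - find target date: add 135 days
  2007-12-28 + 135 days = 2008-05-11
Step 2 - day of week:
  135 mod 7 = 2
  Friday + 2 days -> Sunday
Result: Sunday (2008-05-11)

Sunday


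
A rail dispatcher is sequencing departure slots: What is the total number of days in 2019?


Year: 2019
Check leap year rules:
Divisible by 4? No
2019 is not a leap year
Days: 365

365


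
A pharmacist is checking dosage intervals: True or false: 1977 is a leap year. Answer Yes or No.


Year: 1977
Divisible by 4? 1977 / 4 = 494.25 -> No
Not divisible by 4, so NOT a leap year

No


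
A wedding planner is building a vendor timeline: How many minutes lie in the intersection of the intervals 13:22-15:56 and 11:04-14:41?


Interval A: [802, 956] minutes from midnight
Interval B: [664, 881] minutes from midnight
Overlap start = max(802, 664) = 802
Overlap end = min(956, 881) = 881
Overlap = 881 - 802 = 79 minutes

79


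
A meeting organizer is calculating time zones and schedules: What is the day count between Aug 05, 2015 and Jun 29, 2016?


Start date: 2015-08-05
End date: 2016-06-29
Aug 2015: +27 days
Sep 2015: +30 days
Oct 2015: +31 days
... (8 more months)
Total: 329 days

329


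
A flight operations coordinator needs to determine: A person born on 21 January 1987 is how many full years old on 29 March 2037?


Birth: 1987-01-21
Reference: 2037-03-29
Year difference: 2037 - 1987 = 50
Has birthday (01-21) occurred by 03-29? Yes
Age in full years: 50

50


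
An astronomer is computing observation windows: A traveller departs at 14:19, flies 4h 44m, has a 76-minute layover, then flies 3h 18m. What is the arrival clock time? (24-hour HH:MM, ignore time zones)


Depart: 14:19
Leg 1: +284 min -> 19:03
Layover: +76 min -> 20:19
Leg 2: +198 min -> 23:37
Total travel: 558 minutes = 9h 18m
Arrival: 23:37

23:37


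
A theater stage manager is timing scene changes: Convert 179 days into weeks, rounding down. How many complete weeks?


Total days: 179
Days per week: 7
Division: 179 / 7 = 25 remainder 4
Complete weeks: 25
Remaining days: 4

25


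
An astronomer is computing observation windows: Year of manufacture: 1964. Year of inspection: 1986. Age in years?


Birth year: 1964
Current year: 1986
Age = current year - birth year
Age = 1986 - 1964 = 22

22


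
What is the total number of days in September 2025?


Month: September
Year: 2025
September is a 30-day month
Total: 30 days

30


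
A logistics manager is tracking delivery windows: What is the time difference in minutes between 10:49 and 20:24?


Start time: 10:49 = 649 minutes from midnight
End time: 20:24 = 1224 minutes from midnight
Difference: 1224 - 649 = 575 minutes
That is 9 hours and 35 minutes

575


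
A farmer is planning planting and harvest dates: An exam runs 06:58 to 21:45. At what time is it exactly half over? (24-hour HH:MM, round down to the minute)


Start time: 06:58 = 418 minutes from midnight
End time: 21:45 = 1305 minutes from midnight
Sum: 418 + 1305 = 1723
Midpoint: 1723 / 2 = 861 minutes
Convert: 861 / 60 = 14 hours, 21 minutes
Result: 14:21

14:21


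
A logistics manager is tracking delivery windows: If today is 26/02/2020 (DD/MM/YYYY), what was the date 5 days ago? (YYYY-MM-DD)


Start: 2020-02-26
Subtracting 5 days
Days already passed in February: 26
Result: 2020-02-21

2020-02-21


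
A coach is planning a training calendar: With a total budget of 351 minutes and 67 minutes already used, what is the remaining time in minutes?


Total budget: 351 minutes
Time used: 67 minutes
Remaining: 351 - 67 = 284 minutes
Percent used: 19.1%
Percent remaining: 80.9%

284


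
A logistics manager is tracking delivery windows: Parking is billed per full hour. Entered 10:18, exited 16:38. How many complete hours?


Start: 10:18
End: 16:38
Hour difference: 16 - 10 = 6 hours
Minute difference: 38 - 18 = 20 minutes
Total minutes: 380
Complete hours: 380 / 60 = 6 (remainder 20)

6


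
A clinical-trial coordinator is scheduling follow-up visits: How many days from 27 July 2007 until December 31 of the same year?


Start: July 27, 2007
End: December 31, 2007
Days left in July: 4
August: 31
September: 30
October: 31
November: 30
... plus remaining months
Sum of remaining months: 153
Total: 4 + 153 = 157

157


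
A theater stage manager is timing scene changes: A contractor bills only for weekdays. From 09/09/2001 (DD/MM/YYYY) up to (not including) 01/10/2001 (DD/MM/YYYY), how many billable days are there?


Start: 2001-09-09 (Sunday)
End (exclusive): 2001-10-01 (Monday)
Total calendar days: 22
Full weeks: 22 // 7 = 3 -> 15 weekdays
Remaining 1 days starting on Sunday:
  Sun(-) -> 0 weekdays
Total business days: 15 + 0 = 15

15


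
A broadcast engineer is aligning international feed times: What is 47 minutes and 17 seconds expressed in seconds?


Minutes: 47
Extra seconds: 17
Seconds per minute: 60
Minutes to seconds: 47 x 60 = 2820
Total: 2820 + 17 = 2837

2837


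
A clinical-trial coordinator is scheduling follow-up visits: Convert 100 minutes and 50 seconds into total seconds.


Minutes: 100
Seconds: 50
Convert minutes to seconds: 100 x 60 = 6000
Add remaining seconds: 6000 + 50 = 6050

6050


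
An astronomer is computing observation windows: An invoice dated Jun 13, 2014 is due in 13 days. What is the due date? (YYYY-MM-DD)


Start: 2014-06-13
Adding 13 days
Days remaining in June: 17
Result: 2014-06-26

2014-06-26


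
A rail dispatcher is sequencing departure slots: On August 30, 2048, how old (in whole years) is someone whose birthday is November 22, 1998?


Birth: 1998-11-22
Reference: 2048-08-30
Year difference: 2048 - 1998 = 50
Has birthday (11-22) occurred by 08-30? No
Birthday not yet reached this year -> subtract 1
Age in full years: 49

49


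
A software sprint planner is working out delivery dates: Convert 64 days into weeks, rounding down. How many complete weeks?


Total days: 64
Days per week: 7
Division: 64 / 7 = 9 remainder 1
Complete weeks: 9
Remaining days: 1

9


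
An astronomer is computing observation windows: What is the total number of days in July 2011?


Month: July
Year: 2011
July is a 31-day month
Total: 31 days

31


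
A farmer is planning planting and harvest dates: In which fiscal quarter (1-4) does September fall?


Month: September (month 9)
Q1: January-March (months 1-3)
Q2: April-June (months 4-6)
Q3: July-September (months 7-9)
Q4: October-December (months 10-12)
Month 9 falls in Q3

3


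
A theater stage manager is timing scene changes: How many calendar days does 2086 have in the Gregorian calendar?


Year: 2086
Check leap year rules:
Divisible by 4? No
2086 is not a leap year
Days: 365

365


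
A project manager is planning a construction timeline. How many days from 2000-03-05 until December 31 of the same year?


Start: March 05, 2000
End: December 31, 2000
Days left in March: 26
April: 30
May: 31
June: 30
July: 31
... plus remaining months
Sum of remaining months: 275
Total: 26 + 275 = 301

301


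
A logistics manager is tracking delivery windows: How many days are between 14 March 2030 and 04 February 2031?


Start date: 2030-03-14
End date: 2031-02-04
Mar 2030: +18 days
Apr 2030: +30 days
May 2030: +31 days
... (9 more months)
Total: 327 days

327


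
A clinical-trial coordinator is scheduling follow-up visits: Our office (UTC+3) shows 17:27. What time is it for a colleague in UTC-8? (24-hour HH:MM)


Local time: 17:27 at UTC+3 (offset 3h)
Target zone: UTC-8 (offset -8h)
Difference: -8 - (3) = -11 hours
Calculation: 17 + (-11) = 6
Result: 06:27

06:27


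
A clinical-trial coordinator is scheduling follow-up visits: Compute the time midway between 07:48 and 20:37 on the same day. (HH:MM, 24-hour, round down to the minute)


Start time: 07:48 = 468 minutes from midnight
End time: 20:37 = 1237 minutes from midnight
Sum: 468 + 1237 = 1705
Midpoint: 1705 / 2 = 852 minutes
Convert: 852 / 60 = 14 hours, 12 minutes
Result: 14:12

14:12


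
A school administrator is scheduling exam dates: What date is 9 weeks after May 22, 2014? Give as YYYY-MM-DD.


Start: 2014-05-22
Weeks to add: 9
Convert to days: 9 x 7 = 63 days
Add 63 days to 2014-05-22
Result: 2014-07-24

2014-07-24


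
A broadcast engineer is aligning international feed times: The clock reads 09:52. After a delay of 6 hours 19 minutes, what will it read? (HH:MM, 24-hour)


Start time: 09:52
Adding: 6 hours 19 minutes
Minutes: 52 + 19 = 71
Minute overflow: 71 >= 60, so carry 1 hour, minutes = 11
Hours: 9 + 6 + 1 = 16
Result: 16:11

16:11


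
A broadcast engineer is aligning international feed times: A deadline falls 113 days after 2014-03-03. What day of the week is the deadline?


Start: 2014-03-03 (Monday)
Step 1 - find target date: add 113 days
  2014-03-03 + 113 days = 2014-06-24
Step 2 - day of week:
  113 mod 7 = 1
  Monday + 1 days -> Tuesday
Result: Tuesday (2014-06-24)

Tuesday


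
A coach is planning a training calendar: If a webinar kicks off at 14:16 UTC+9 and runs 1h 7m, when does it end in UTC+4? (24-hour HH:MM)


Start: 14:16 in UTC+9
Step 1 - add duration:
  minutes: 16 + 7 = 23
  hours: 14 + 1 + 0 = 15
  end in UTC+9: 15:23
Step 2 - convert UTC+9 -> UTC+4:
  offset difference: 4 - (9) = -5 hours
  15 + (-5) = 10 -> mod 24 = 10
Result: 10:23 in UTC+4

10:23


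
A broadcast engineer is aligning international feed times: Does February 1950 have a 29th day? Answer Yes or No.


Year: 1950
Divisible by 4? 1950 / 4 = 487.5 -> No
Not divisible by 4, so NOT a leap year

No


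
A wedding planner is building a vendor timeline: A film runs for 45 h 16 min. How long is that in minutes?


Hours: 45
Minutes: 16
Convert hours to minutes: 45 x 60 = 2700
Add remaining minutes: 2700 + 16 = 2716

2716


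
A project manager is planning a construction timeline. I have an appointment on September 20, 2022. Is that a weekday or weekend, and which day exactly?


Date: 2022-09-20
January 1, 2022 is a Saturday
Day of year: 263
Offset from Jan 1: 262 days
262 mod 7 = 3
Result: Tuesday

Tuesday


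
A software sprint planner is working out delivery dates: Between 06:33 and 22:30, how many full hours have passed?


Start: 06:33
End: 22:30
Hour difference: 22 - 6 = 16 hours
Minute difference: 30 - 33 = -3 minutes
Total minutes: 957
Complete hours: 957 / 60 = 15 (remainder 57)

15


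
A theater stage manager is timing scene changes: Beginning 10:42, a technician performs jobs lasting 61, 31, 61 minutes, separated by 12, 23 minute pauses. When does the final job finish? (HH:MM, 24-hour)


Start: 10:42 = 642 min from midnight
  after task 1 (61 min): 11:43
  after break (12 min): 11:55
  after task 2 (31 min): 12:26
  after break (23 min): 12:49
  after task 3 (61 min): 13:50
Total elapsed: 188 minutes
End time: 13:50

13:50


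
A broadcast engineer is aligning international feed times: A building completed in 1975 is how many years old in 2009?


Birth year: 1975
Current year: 2009
Age = current year - birth year
Age = 2009 - 1975 = 34

34


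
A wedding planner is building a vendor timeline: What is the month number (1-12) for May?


Calendar month order:
4. April
5. May <--
6. June
May is month number 5

5


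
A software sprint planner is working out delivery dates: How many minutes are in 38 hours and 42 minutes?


Hours: 38
Extra minutes: 42
Minutes per hour: 60
Hours to minutes: 38 x 60 = 2280
Total: 2280 + 42 = 2322

2322


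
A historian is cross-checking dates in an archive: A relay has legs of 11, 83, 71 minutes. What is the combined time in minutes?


Durations: 11, 83, 71
Running sum: 11
+ 83 = 94
+ 71 = 165
Total duration: 165 minutes
That is 2 hours and 45 minutes

165


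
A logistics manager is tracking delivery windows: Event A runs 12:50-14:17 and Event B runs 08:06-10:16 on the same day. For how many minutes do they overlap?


Interval A: [770, 857] minutes from midnight
Interval B: [486, 616] minutes from midnight
Overlap start = max(770, 486) = 770
Overlap end = min(857, 616) = 616
End <= start, so the intervals do not overlap: 0 minutes

0


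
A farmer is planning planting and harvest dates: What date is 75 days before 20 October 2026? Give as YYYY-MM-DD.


Start: 2026-10-20
Subtracting 75 days
Days already passed in October: 20
After going back through October: 55 more days to subtract
September 2026: 30 days, 25 remaining
August 2026 has 31 days, need 25
Result: 2026-08-06

2026-08-06


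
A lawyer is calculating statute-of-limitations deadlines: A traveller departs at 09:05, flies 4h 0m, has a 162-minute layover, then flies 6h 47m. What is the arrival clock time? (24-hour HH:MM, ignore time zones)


Depart: 09:05
Leg 1: +240 min -> 13:05
Layover: +162 min -> 15:47
Leg 2: +407 min -> 22:34
Total travel: 809 minutes = 13h 29m
Arrival: 22:34

22:34


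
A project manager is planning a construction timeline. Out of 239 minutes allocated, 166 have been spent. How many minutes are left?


Total budget: 239 minutes
Time used: 166 minutes
Remaining: 239 - 166 = 73 minutes
Percent used: 69.5%
Percent remaining: 30.5%

73


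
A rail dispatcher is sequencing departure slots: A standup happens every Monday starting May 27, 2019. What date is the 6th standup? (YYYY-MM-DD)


First occurrence: 2019-05-27 (occurrence 1)
Each occurrence is 7 days after the previous.
Occurrence 6 is 5 weeks after the first.
5 weeks = 35 days
2019-05-27 + 35 days = 2019-07-01

2019-07-01


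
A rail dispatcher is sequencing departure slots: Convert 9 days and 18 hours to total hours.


Days: 9
Extra hours: 18
Hours per day: 24
Days to hours: 9 x 24 = 216
Total: 216 + 18 = 234

234


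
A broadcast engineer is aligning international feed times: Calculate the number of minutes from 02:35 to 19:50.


Start time: 02:35 = 155 minutes from midnight
End time: 19:50 = 1190 minutes from midnight
Difference: 1190 - 155 = 1035 minutes
That is 17 hours and 15 minutes

1035


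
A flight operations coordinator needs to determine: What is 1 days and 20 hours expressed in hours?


Days: 1
Extra hours: 20
Hours per day: 24
Days to hours: 1 x 24 = 24
Total: 24 + 20 = 44

44


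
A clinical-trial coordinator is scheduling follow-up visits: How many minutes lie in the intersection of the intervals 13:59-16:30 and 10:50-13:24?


Interval A: [839, 990] minutes from midnight
Interval B: [650, 804] minutes from midnight
Overlap start = max(839, 650) = 839
Overlap end = min(990, 804) = 804
End <= start, so the intervals do not overlap: 0 minutes

0


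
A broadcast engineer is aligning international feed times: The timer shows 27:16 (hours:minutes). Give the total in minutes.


Hours: 27
Minutes: 16
Convert hours to minutes: 27 x 60 = 1620
Add remaining minutes: 1620 + 16 = 1636

1636


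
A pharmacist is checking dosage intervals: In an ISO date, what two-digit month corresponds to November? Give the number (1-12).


Calendar month order:
10. October
11. November <--
12. December
November is month number 11

11


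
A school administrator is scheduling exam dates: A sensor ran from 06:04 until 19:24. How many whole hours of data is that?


Start: 06:04
End: 19:24
Hour difference: 19 - 6 = 13 hours
Minute difference: 24 - 4 = 20 minutes
Total minutes: 800
Complete hours: 800 / 60 = 13 (remainder 20)

13


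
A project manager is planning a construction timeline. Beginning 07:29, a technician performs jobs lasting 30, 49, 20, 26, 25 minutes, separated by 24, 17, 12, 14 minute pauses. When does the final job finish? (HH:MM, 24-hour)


Start: 07:29 = 449 min from midnight
  after task 1 (30 min): 07:59
  after break (24 min): 08:23
  after task 2 (49 min): 09:12
  after break (17 min): 09:29
  after task 3 (20 min): 09:49
  after break (12 min): 10:01
  after task 4 (26 min): 10:27
  after break (14 min): 10:41
  after task 5 (25 min): 11:06
Total elapsed: 217 minutes
End time: 11:06

11:06


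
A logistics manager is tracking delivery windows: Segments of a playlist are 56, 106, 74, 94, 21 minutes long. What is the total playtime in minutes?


Durations: 56, 106, 74, 94, 21
Running sum: 56
+ 106 = 162
+ 74 = 236
+ 94 = 330
+ 21 = 351
Total duration: 351 minutes
That is 5 hours and 51 minutes

351


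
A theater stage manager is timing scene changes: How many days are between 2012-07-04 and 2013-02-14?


Start date: 2012-07-04
End date: 2013-02-14
Jul 2012: +28 days
Aug 2012: +31 days
Sep 2012: +30 days
... (5 more months)
Total: 225 days

225


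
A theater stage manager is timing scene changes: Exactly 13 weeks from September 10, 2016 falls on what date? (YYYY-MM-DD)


Start: 2016-09-10
Weeks to add: 13
Convert to days: 13 x 7 = 91 days
Add 91 days to 2016-09-10
Result: 2016-12-10

2016-12-10


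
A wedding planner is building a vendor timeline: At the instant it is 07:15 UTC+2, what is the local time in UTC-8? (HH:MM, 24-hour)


Local time: 07:15 at UTC+2 (offset 2h)
Target zone: UTC-8 (offset -8h)
Difference: -8 - (2) = -10 hours
Calculation: 7 + (-10) = -3
Wraparound: (-3) mod 24 = 21
Result: 21:15

21:15


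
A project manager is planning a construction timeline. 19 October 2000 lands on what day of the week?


Date: 2000-10-19
January 1, 2000 is a Saturday
Day of year: 293
Offset from Jan 1: 292 days
292 mod 7 = 5
Result: Thursday

Thursday


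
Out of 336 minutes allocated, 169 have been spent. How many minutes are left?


Total budget: 336 minutes
Time used: 169 minutes
Remaining: 336 - 169 = 167 minutes
Percent used: 50.3%
Percent remaining: 49.7%

167


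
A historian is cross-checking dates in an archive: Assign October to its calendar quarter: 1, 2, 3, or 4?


Month: October (month 10)
Q1: January-March (months 1-3)
Q2: April-June (months 4-6)
Q3: July-September (months 7-9)
Q4: October-December (months 10-12)
Month 10 falls in Q4

4


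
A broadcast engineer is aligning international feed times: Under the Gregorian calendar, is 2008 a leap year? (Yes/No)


Year: 2008
Divisible by 4? 2008 / 4 = 502.0 -> Yes
Divisible by 100? 2008 / 100 = 20.08 -> No
Divisible by 4 but not 100, so it IS a leap year

Yes


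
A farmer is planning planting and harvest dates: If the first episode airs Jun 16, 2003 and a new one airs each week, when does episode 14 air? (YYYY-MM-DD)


First occurrence: 2003-06-16 (occurrence 1)
Each occurrence is 7 days after the previous.
Occurrence 14 is 13 weeks after the first.
13 weeks = 91 days
2003-06-16 + 91 days = 2003-09-15

2003-09-15


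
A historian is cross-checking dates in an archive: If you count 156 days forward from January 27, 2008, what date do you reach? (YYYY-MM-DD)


Start: 2008-01-27
Adding 156 days
Days remaining in January: 4
After January: 152 days still to add
February 2008: 29 days, 123 remaining
March 2008: 31 days, 92 remaining
April 2008: 30 days, 62 remaining
May 2008: 31 days, 31 remaining
Result: 2008-07-01

2008-07-01


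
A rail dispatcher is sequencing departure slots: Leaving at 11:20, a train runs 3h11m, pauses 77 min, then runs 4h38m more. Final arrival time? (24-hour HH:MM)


Depart: 11:20
Leg 1: +191 min -> 14:31
Layover: +77 min -> 15:48
Leg 2: +278 min -> 20:26
Total travel: 546 minutes = 9h 6m
Arrival: 20:26

20:26


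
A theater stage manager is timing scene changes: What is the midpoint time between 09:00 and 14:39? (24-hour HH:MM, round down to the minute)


Start time: 09:00 = 540 minutes from midnight
End time: 14:39 = 879 minutes from midnight
Sum: 540 + 879 = 1419
Midpoint: 1419 / 2 = 709 minutes
Convert: 709 / 60 = 11 hours, 49 minutes
Result: 11:49

11:49


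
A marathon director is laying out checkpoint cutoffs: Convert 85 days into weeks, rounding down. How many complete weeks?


Total days: 85
Days per week: 7
Division: 85 / 7 = 12 remainder 1
Complete weeks: 12
Remaining days: 1

12


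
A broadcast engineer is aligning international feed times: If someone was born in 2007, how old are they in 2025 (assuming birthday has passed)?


Birth year: 2007
Current year: 2025
Age = current year - birth year
Age = 2025 - 2007 = 18

18


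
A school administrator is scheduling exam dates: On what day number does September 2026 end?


Month: September
Year: 2026
September is a 30-day month
Total: 30 days

30


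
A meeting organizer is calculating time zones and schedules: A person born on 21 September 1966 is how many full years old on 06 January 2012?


Birth: 1966-09-21
Reference: 2012-01-06
Year difference: 2012 - 1966 = 46
Has birthday (09-21) occurred by 01-06? No
Birthday not yet reached this year -> subtract 1
Age in full years: 45

45


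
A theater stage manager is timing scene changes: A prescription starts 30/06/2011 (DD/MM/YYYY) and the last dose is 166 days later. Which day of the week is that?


Start: 2011-06-30 (Thursday)
Step 1 - find target date: add 166 days
  2011-06-30 + 166 days = 2011-12-13
Step 2 - day of week:
  166 mod 7 = 5
  Thursday + 5 days -> Tuesday
Result: Tuesday (2011-12-13)

Tuesday


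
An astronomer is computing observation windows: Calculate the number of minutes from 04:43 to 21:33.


Start time: 04:43 = 283 minutes from midnight
End time: 21:33 = 1293 minutes from midnight
Difference: 1293 - 283 = 1010 minutes
That is 16 hours and 50 minutes

1010


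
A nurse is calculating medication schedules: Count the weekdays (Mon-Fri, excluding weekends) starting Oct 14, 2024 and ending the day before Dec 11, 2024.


Start: 2024-10-14 (Monday)
End (exclusive): 2024-12-11 (Wednesday)
Total calendar days: 58
Full weeks: 58 // 7 = 8 -> 40 weekdays
Remaining 2 days starting on Monday:
  Mon(w), Tue(w) -> 2 weekdays
Total business days: 40 + 2 = 42

42


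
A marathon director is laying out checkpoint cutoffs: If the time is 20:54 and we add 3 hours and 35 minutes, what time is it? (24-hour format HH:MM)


Start time: 20:54
Adding: 3 hours 35 minutes
Minutes: 54 + 35 = 89
Minute overflow: 89 >= 60, so carry 1 hour, minutes = 29
Hours: 20 + 3 + 1 = 24
Hour wraparound: 24 mod 24 = 0
Result: 00:29

00:29


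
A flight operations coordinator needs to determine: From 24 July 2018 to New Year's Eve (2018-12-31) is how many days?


Start: July 24, 2018
End: December 31, 2018
Days left in July: 7
August: 31
September: 30
October: 31
November: 30
... plus remaining months
Sum of remaining months: 153
Total: 7 + 153 = 160

160


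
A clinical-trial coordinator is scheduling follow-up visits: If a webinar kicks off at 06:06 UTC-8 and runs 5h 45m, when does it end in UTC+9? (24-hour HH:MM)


Start: 06:06 in UTC-8
Step 1 - add duration:
  minutes: 6 + 45 = 51
  hours: 6 + 5 + 0 = 11
  end in UTC-8: 11:51
Step 2 - convert UTC-8 -> UTC+9:
  offset difference: 9 - (-8) = 17 hours
  11 + (17) = 28 -> mod 24 = 4
Result: 04:51 in UTC+9

04:51


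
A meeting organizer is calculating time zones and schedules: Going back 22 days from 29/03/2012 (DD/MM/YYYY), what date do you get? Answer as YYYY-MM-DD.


Start: 2012-03-29
Subtracting 22 days
Days already passed in March: 29
Result: 2012-03-07

2012-03-07


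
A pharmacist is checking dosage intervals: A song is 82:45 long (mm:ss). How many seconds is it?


Minutes: 82
Extra seconds: 45
Seconds per minute: 60
Minutes to seconds: 82 x 60 = 4920
Total: 4920 + 45 = 4965

4965


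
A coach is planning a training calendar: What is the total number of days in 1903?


Year: 1903
Check leap year rules:
Divisible by 4? No
1903 is not a leap year
Days: 365

365


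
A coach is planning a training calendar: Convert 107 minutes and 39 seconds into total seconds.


Minutes: 107
Seconds: 39
Convert minutes to seconds: 107 x 60 = 6420
Add remaining seconds: 6420 + 39 = 6459

6459


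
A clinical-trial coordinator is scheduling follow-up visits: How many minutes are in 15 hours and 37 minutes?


Hours: 15
Extra minutes: 37
Minutes per hour: 60
Hours to minutes: 15 x 60 = 900
Total: 900 + 37 = 937

937


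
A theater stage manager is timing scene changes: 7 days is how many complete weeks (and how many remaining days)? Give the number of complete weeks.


Total days: 7
Days per week: 7
Division: 7 / 7 = 1 remainder 0
Complete weeks: 1
Remaining days: 0

1


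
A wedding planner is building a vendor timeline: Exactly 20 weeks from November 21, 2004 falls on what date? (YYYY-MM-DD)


Start: 2004-11-21
Weeks to add: 20
Convert to days: 20 x 7 = 140 days
Add 140 days to 2004-11-21
Result: 2005-04-10

2005-04-10


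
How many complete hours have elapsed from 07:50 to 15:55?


Start: 07:50
End: 15:55
Hour difference: 15 - 7 = 8 hours
Minute difference: 55 - 50 = 5 minutes
Total minutes: 485
Complete hours: 485 / 60 = 8 (remainder 5)

8


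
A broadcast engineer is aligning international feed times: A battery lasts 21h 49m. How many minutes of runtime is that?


Hours: 21
Extra minutes: 49
Minutes per hour: 60
Hours to minutes: 21 x 60 = 1260
Total: 1260 + 49 = 1309

1309


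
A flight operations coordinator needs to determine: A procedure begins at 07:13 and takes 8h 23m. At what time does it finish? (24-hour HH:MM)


Start time: 07:13
Adding: 8 hours 23 minutes
Minutes: 13 + 23 = 36
Hours: 7 + 8 + 0 = 15
Result: 15:36

15:36


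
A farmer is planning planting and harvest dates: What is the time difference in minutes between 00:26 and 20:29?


Start time: 00:26 = 26 minutes from midnight
End time: 20:29 = 1229 minutes from midnight
Difference: 1229 - 26 = 1203 minutes
That is 20 hours and 3 minutes

1203


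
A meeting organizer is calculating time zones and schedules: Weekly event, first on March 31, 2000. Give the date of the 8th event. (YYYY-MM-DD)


First occurrence: 2000-03-31 (occurrence 1)
Each occurrence is 7 days after the previous.
Occurrence 8 is 7 weeks after the first.
7 weeks = 49 days
2000-03-31 + 49 days = 2000-05-19

2000-05-19


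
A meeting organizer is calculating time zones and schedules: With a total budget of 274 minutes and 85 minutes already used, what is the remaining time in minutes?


Total budget: 274 minutes
Time used: 85 minutes
Remaining: 274 - 85 = 189 minutes
Percent used: 31.0%
Percent remaining: 69.0%

189


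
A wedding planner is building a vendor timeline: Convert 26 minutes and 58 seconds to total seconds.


Minutes: 26
Extra seconds: 58
Seconds per minute: 60
Minutes to seconds: 26 x 60 = 1560
Total: 1560 + 58 = 1618

1618


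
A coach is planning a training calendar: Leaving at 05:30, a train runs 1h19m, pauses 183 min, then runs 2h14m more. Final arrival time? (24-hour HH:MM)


Depart: 05:30
Leg 1: +79 min -> 06:49
Layover: +183 min -> 09:52
Leg 2: +134 min -> 12:06
Total travel: 396 minutes = 6h 36m
Arrival: 12:06

12:06


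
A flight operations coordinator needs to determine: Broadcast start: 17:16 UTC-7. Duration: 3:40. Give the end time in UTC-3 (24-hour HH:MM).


Start: 17:16 in UTC-7
Step 1 - add duration:
  minutes: 16 + 40 = 56
  hours: 17 + 3 + 0 = 20
  end in UTC-7: 20:56
Step 2 - convert UTC-7 -> UTC-3:
  offset difference: -3 - (-7) = 4 hours
  20 + (4) = 24 -> mod 24 = 0
Result: 00:56 in UTC-3

00:56


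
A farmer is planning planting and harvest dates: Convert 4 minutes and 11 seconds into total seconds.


Minutes: 4
Seconds: 11
Convert minutes to seconds: 4 x 60 = 240
Add remaining seconds: 240 + 11 = 251

251


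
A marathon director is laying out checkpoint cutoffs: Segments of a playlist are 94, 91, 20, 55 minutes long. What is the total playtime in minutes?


Durations: 94, 91, 20, 55
Running sum: 94
+ 91 = 185
+ 20 = 205
+ 55 = 260
Total duration: 260 minutes
That is 4 hours and 20 minutes

260


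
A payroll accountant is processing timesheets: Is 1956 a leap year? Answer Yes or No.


Year: 1956
Divisible by 4? 1956 / 4 = 489.0 -> Yes
Divisible by 100? 1956 / 100 = 19.56 -> No
Divisible by 4 but not 100, so it IS a leap year

Yes


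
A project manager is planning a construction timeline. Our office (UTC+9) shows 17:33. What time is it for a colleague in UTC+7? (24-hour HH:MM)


Local time: 17:33 at UTC+9 (offset 9h)
Target zone: UTC+7 (offset 7h)
Difference: 7 - (9) = -2 hours
Calculation: 17 + (-2) = 15
Result: 15:33

15:33


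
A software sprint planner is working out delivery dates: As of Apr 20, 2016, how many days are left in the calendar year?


Start: April 20, 2016
End: December 31, 2016
Days left in April: 10
May: 31
June: 30
July: 31
August: 31
... plus remaining months
Sum of remaining months: 245
Total: 10 + 245 = 255

255


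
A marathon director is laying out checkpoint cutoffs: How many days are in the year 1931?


Year: 1931
Check leap year rules:
Divisible by 4? No
1931 is not a leap year
Days: 365

365


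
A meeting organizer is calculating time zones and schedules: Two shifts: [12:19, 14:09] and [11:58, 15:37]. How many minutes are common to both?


Interval A: [739, 849] minutes from midnight
Interval B: [718, 937] minutes from midnight
Overlap start = max(739, 718) = 739
Overlap end = min(849, 937) = 849
Overlap = 849 - 739 = 110 minutes

110


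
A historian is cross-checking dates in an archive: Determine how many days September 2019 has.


Month: September
Year: 2019
September is a 30-day month
Total: 30 days

30


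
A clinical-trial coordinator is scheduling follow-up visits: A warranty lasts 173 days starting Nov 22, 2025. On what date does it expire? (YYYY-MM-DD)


Start: 2025-11-22
Adding 173 days
Days remaining in November: 8
After November: 165 days still to add
December 2025: 31 days, 134 remaining
January 2026: 31 days, 103 remaining
February 2026: 28 days, 75 remaining
March 2026: 31 days, 44 remaining
Result: 2026-05-14

2026-05-14


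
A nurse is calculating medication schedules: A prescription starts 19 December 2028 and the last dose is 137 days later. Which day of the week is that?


Start: 2028-12-19 (Tuesday)
Step 1 - find target date: add 137 days
  2028-12-19 + 137 days = 2029-05-05
Step 2 - day of week:
  137 mod 7 = 4
  Tuesday + 4 days -> Saturday
Result: Saturday (2029-05-05)

Saturday


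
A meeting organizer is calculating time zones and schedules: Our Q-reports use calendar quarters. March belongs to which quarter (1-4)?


Month: March (month 3)
Q1: January-March (months 1-3)
Q2: April-June (months 4-6)
Q3: July-September (months 7-9)
Q4: October-December (months 10-12)
Month 3 falls in Q1

1
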